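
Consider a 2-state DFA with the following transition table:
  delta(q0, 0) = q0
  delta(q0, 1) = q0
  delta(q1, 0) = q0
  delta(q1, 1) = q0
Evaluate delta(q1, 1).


Looking up transition function:
delta(q1, 1) in the table
Row: q1, Column: 1
Result: q0

q0


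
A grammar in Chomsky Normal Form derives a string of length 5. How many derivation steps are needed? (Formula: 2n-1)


Chomsky Normal Form derivation:
String length n = 5
Each step either:
  - Splits a nonterminal into two (n-1 such steps)
  - Converts a nonterminal to terminal (n such steps)
Total = (n-1) + n = 2n - 1
= 2(5) - 1
= 10 - 1
= 9

9


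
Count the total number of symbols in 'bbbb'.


String: 'bbbb'
Counting characters:
  'b' appears 4 time(s)
Total length = 0 + 4 = 4

4


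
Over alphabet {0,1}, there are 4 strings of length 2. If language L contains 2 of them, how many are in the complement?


Alphabet: {0,1}
String length: 2
Total strings of length 2 = 2^2 = 4
Strings in L = 2
Complement = total - |L|
= 4 - 2
= 2

2


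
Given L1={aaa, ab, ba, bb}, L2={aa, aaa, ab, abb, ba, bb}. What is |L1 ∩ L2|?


L1 = {aaa, ab, ba, bb}
L2 = {aa, aaa, ab, abb, ba, bb}
Checking each string in L1 against L2:
  'aaa': in L2? Yes
  'ab': in L2? Yes
  'ba': in L2? Yes
  'bb': in L2? Yes
Intersection = {aaa, ab, ba, bb}
|L1 ∩ L2| = 4

4


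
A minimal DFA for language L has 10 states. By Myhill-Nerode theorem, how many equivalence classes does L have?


Myhill-Nerode theorem:
Number of equivalence classes = number of states in minimal DFA
Minimal DFA states = 10
Therefore equivalence classes = 10

10


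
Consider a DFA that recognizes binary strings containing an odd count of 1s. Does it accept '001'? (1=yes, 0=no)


DFA has 2 states: q_even (start, accept=no) and q_odd
Processing string '001' character by character:
  Position 0: read '0', 1-count=0 -> q_even (no change)
  Position 1: read '0', 1-count=0 -> q_even (no change)
  Position 2: read '1', 1-count=1 -> q_odd
Final state: q_odd, total 1s = 1 (odd); the DFA requires an odd count -> accept

1


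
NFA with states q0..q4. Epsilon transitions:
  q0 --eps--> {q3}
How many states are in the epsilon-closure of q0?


Starting from q0
Initialize closure = {q0}
Follow epsilon from q0 -> add q3
Final closure: {q0, q3}
Size = 2

2


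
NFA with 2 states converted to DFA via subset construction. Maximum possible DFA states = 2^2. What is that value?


NFA has 2 states
Subset construction: each DFA state = subset of NFA states
Maximum subsets = 2^2
2^2 = 4

4


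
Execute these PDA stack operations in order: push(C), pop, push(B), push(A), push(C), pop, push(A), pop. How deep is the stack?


Tracing stack operations:
  push(C) -> stack = [C], depth=1
  pop -> removed C, stack = [], depth=0
  push(B) -> stack = [B], depth=1
  push(A) -> stack = [B,A], depth=2
  push(C) -> stack = [B,A,C], depth=3
  pop -> removed C, stack = [B,A], depth=2
  push(A) -> stack = [B,A,A], depth=3
  pop -> removed A, stack = [B,A], depth=2
Final depth = 2

2


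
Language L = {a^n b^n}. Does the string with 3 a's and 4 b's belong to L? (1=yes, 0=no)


Language requires equal numbers of a's and b's
PDA pushes for each 'a', pops for each 'b'
Number of a's = 3
Number of b's = 4
3 != 4 -> Reject

0


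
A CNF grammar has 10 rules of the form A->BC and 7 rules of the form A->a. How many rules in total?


CNF allows two rule forms:
  A -> BC (binary): 10 rules
  A -> a (terminal): 7 rules
Total = 10 + 7 = 17

17


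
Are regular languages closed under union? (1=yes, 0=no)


Regular languages are closed under:
- Union (DFA product construction)
- Intersection (DFA product construction)
- Complement (swap accept/reject states)
- Concatenation (NFA construction)
- Kleene star (NFA construction)
union is in this list
Therefore: closed

1


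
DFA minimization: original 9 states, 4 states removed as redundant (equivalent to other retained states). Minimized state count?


Original DFA: 9 states
Redundant states removed: 4
Minimized states = original - removed
= 9 - 4
= 5

5


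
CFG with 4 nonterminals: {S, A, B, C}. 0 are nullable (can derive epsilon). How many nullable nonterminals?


Nonterminals: {S, A, B, C}
A nonterminal is nullable if it can derive epsilon
Counting nullable nonterminals: 0
Total nullable = 0

0


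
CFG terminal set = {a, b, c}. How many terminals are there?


Terminal symbols: a, b, c
Counting each: a (#1), b (#2), c (#3)
Total = 3

3


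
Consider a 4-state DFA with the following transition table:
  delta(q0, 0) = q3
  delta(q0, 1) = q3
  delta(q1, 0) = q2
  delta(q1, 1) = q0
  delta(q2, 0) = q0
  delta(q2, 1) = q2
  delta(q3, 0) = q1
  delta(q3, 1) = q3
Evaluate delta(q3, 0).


Looking up transition function:
delta(q3, 0) in the table
Row: q3, Column: 0
Result: q1

q1


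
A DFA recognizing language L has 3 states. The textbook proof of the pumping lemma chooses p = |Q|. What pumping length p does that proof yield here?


Pumping lemma for regular languages (standard proof):
Take p = |Q|, the number of DFA states.
Any string of length >= |Q| passes through |Q|+1 states while reading its first |Q| symbols,
so by pigeonhole some state repeats, giving the loop that can be pumped.
Here |Q| = 3
Therefore the proof uses p = 3

3


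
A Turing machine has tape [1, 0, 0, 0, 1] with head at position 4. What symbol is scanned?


Tape: [1, 0, 0, 0, 1]
Positions: 0 1 2 3 4
Values:    1 0 0 0 1
Head at position 4
tape[4] = 1

1


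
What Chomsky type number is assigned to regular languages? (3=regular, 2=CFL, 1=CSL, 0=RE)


Chomsky hierarchy levels:
  Type 3: Regular (DFA/NFA/regex)
  Type 2: Context-free (PDA)
  Type 1: Context-sensitive
  Type 0: Recursively enumerable (TM)
'regular' corresponds to Type 3

3


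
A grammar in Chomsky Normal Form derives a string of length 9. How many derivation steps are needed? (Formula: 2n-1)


Chomsky Normal Form derivation:
String length n = 9
Each step either:
  - Splits a nonterminal into two (n-1 such steps)
  - Converts a nonterminal to terminal (n such steps)
Total = (n-1) + n = 2n - 1
= 2(9) - 1
= 18 - 1
= 17

17


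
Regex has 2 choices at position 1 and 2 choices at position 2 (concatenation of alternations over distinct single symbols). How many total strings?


First group: 2 alternatives
Second group: 2 alternatives
Concatenation: each choice from group 1 pairs with each from group 2
Total = 2 x 2 = 4

4


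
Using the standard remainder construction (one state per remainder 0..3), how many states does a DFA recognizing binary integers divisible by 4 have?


Divisibility by 4 is tracked via the remainder mod 4: 0, 1, ..., 3
The construction assigns one state to each remainder
Number of remainders = 4

4


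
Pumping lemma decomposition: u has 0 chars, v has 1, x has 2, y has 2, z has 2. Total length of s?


|s| = |u| + |v| + |x| + |y| + |z|
= 0 + 1 + 2 + 2 + 2
= 1 + 2 + 4
= 3 + 4
= 7

7


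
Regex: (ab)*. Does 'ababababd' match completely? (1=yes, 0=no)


Pattern: (ab)*
String: 'ababababd'
Pattern requires: zero or more repetitions of 'ab'
Length 9 is odd -> cannot be (ab)* -> no match
Result: 0

0


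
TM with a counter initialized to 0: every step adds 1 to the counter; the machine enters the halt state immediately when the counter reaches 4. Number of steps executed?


Counter starts at 0. Counting sequence:
  Step 1: counter = 1
  Step 2: counter = 2
  Step 3: counter = 3
  Step 4: counter = 4
Counter reached 4 -> halt
Total steps = 4

4


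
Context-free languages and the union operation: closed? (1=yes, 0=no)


CFL closure properties:
  Closed under: union, concatenation, Kleene star
  NOT closed under: intersection, complement
Operation 'union' is in closed list -> Yes (closed)

1


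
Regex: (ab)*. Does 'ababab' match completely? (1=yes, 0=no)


Pattern: (ab)*
String: 'ababab'
Pattern requires: zero or more repetitions of 'ab'
Pairs: ['ab', 'ab', 'ab']
All pairs are 'ab'? Yes
Result: 1

1


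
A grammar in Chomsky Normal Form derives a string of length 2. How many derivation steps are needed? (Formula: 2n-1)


Chomsky Normal Form derivation:
String length n = 2
Each step either:
  - Splits a nonterminal into two (n-1 such steps)
  - Converts a nonterminal to terminal (n such steps)
Total = (n-1) + n = 2n - 1
= 2(2) - 1
= 4 - 1
= 3

3


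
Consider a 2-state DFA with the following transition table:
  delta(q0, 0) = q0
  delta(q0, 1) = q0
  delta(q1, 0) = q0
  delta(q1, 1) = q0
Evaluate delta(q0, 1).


Looking up transition function:
delta(q0, 1) in the table
Row: q0, Column: 1
Result: q0

q0


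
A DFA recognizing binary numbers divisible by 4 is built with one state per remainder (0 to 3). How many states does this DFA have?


Divisibility by 4 is tracked via the remainder mod 4: 0, 1, ..., 3
The construction assigns one state to each remainder
Number of remainders = 4

4


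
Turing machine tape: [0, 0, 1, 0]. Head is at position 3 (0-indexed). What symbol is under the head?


Tape: [0, 0, 1, 0]
Positions: 0 1 2 3
Values:    0 0 1 0
Head at position 3
tape[3] = 0

0


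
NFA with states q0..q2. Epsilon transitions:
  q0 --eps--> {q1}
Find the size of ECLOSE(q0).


Starting from q0
Initialize closure = {q0}
Follow epsilon from q0 -> add q1
Final closure: {q0, q1}
Size = 2

2


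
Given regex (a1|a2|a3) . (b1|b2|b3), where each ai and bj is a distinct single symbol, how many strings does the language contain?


First group: 3 alternatives
Second group: 3 alternatives
Concatenation: each choice from group 1 pairs with each from group 2
Total = 3 x 3 = 9

9


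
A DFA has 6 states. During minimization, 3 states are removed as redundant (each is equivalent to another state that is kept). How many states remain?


Original DFA: 6 states
Redundant states removed: 3
Minimized states = original - removed
= 6 - 3
= 3

3


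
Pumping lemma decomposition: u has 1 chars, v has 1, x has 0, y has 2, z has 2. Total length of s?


|s| = |u| + |v| + |x| + |y| + |z|
= 1 + 1 + 0 + 2 + 2
= 2 + 0 + 4
= 2 + 4
= 6

6


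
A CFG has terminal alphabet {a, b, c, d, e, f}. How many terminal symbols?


Terminal symbols: a, b, c, d, e, f
Counting each: a (#1), b (#2), c (#3), d (#4), e (#5), f (#6)
Total = 6

6


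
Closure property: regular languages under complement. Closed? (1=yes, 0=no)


Regular languages are closed under:
- Union (DFA product construction)
- Intersection (DFA product construction)
- Complement (swap accept/reject states)
- Concatenation (NFA construction)
- Kleene star (NFA construction)
complement is in this list
Therefore: closed

1


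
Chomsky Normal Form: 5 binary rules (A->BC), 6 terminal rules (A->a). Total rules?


CNF allows two rule forms:
  A -> BC (binary): 5 rules
  A -> a (terminal): 6 rules
Total = 5 + 6 = 11

11


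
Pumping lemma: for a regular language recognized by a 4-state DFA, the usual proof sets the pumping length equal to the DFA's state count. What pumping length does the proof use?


Pumping lemma for regular languages (standard proof):
Take p = |Q|, the number of DFA states.
Any string of length >= |Q| passes through |Q|+1 states while reading its first |Q| symbols,
so by pigeonhole some state repeats, giving the loop that can be pumped.
Here |Q| = 4
Therefore the proof uses p = 4

4


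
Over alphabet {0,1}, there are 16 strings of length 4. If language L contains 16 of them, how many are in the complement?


Alphabet: {0,1}
String length: 4
Total strings of length 4 = 2^4 = 16
Strings in L = 16
Complement = total - |L|
= 16 - 16
= 0

0


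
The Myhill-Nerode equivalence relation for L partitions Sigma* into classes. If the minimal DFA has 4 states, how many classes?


Myhill-Nerode theorem:
Number of equivalence classes = number of states in minimal DFA
Minimal DFA states = 4
Therefore equivalence classes = 4

4


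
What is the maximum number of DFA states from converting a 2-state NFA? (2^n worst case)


NFA has 2 states
Subset construction: each DFA state = subset of NFA states
Maximum subsets = 2^2
2^2 = 4

4


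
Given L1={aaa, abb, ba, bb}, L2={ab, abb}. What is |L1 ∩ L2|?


L1 = {aaa, abb, ba, bb}
L2 = {ab, abb}
Checking each string in L1 against L2:
  'aaa': in L2? No
  'abb': in L2? Yes
  'ba': in L2? No
  'bb': in L2? No
Intersection = {abb}
|L1 ∩ L2| = 1

1


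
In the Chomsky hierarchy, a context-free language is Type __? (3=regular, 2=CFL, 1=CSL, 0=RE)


Chomsky hierarchy levels:
  Type 3: Regular (DFA/NFA/regex)
  Type 2: Context-free (PDA)
  Type 1: Context-sensitive
  Type 0: Recursively enumerable (TM)
'context-free' corresponds to Type 2

2


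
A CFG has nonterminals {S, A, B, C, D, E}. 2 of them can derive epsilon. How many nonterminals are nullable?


Nonterminals: {S, A, B, C, D, E}
A nonterminal is nullable if it can derive epsilon
Counting nullable nonterminals: 2
Total nullable = 2

2


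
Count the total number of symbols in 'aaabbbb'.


String: 'aaabbbb'
Counting characters:
  'a' appears 3 time(s)
  'b' appears 4 time(s)
Total length = 3 + 4 = 7

7


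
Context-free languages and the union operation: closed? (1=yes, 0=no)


CFL closure properties:
  Closed under: union, concatenation, Kleene star
  NOT closed under: intersection, complement
Operation 'union' is in closed list -> Yes (closed)

1


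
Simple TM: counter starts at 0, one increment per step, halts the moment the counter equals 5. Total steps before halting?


Counter starts at 0. Counting sequence:
  Step 1: counter = 1
  Step 2: counter = 2
  Step 3: counter = 3
  Step 4: counter = 4
  Step 5: counter = 5
Counter reached 5 -> halt
Total steps = 5

5


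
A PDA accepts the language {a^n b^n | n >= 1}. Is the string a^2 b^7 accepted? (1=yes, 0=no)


Language requires equal numbers of a's and b's
PDA pushes for each 'a', pops for each 'b'
Number of a's = 2
Number of b's = 7
2 != 7 -> Reject

0


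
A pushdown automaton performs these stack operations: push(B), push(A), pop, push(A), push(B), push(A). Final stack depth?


Tracing stack operations:
  push(B) -> stack = [B], depth=1
  push(A) -> stack = [B,A], depth=2
  pop -> removed A, stack = [B], depth=1
  push(A) -> stack = [B,A], depth=2
  push(B) -> stack = [B,A,B], depth=3
  push(A) -> stack = [B,A,B,A], depth=4
Final depth = 4

4


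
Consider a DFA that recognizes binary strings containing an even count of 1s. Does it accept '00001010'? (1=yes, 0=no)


DFA has 2 states: q_even (start, accept=yes) and q_odd
Processing string '00001010' character by character:
  Position 0: read '0', 1-count=0 -> q_even (no change)
  Position 1: read '0', 1-count=0 -> q_even (no change)
  Position 2: read '0', 1-count=0 -> q_even (no change)
  Position 3: read '0', 1-count=0 -> q_even (no change)
  Position 4: read '1', 1-count=1 -> q_odd
  Position 5: read '0', 1-count=1 -> q_odd (no change)
  Position 6: read '1', 1-count=2 -> q_even
  Position 7: read '0', 1-count=2 -> q_even (no change)
Final state: q_even, total 1s = 2 (even); the DFA requires an even count -> accept

1


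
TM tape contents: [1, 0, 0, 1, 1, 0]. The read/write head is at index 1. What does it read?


Tape: [1, 0, 0, 1, 1, 0]
Positions: 0 1 2 3 4 5
Values:    1 0 0 1 1 0
Head at position 1
tape[1] = 0

0


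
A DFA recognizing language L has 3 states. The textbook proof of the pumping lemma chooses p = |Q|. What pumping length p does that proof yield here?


Pumping lemma for regular languages (standard proof):
Take p = |Q|, the number of DFA states.
Any string of length >= |Q| passes through |Q|+1 states while reading its first |Q| symbols,
so by pigeonhole some state repeats, giving the loop that can be pumped.
Here |Q| = 3
Therefore the proof uses p = 3

3


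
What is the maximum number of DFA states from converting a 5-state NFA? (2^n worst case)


NFA has 5 states
Subset construction: each DFA state = subset of NFA states
Maximum subsets = 2^5
2^5 = 32

32


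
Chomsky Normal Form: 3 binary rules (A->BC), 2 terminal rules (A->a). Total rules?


CNF allows two rule forms:
  A -> BC (binary): 3 rules
  A -> a (terminal): 2 rules
Total = 3 + 2 = 5

5


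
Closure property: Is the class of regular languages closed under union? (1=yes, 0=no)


Regular languages are closed under all standard operations:
- Union: Yes (product construction)
- Intersection: Yes (product construction)
- Complement: Yes (swap accept/reject)
- Concatenation: Yes (NFA construction)
Operation: union -> Closed

1


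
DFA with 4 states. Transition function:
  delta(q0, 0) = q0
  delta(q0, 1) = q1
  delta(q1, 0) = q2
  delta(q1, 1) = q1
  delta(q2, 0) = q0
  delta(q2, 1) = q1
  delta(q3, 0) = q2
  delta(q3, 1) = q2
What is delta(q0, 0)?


Looking up transition function:
delta(q0, 0) in the table
Row: q0, Column: 0
Result: q0

q0


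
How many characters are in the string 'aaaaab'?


String: 'aaaaab'
Counting characters:
  'a' appears 5 time(s)
  'b' appears 1 time(s)
Total length = 5 + 1 = 6

6


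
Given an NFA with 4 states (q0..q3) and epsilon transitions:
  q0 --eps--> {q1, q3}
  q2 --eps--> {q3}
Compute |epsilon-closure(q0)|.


Starting from q0
Initialize closure = {q0}
Follow epsilon from q0 -> add q1
Follow epsilon from q0 -> add q3
Final closure: {q0, q1, q3}
Size = 3

3


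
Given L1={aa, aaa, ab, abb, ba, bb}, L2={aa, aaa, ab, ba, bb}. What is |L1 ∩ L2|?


L1 = {aa, aaa, ab, abb, ba, bb}
L2 = {aa, aaa, ab, ba, bb}
Checking each string in L1 against L2:
  'aa': in L2? Yes
  'aaa': in L2? Yes
  'ab': in L2? Yes
  'abb': in L2? No
  'ba': in L2? Yes
  'bb': in L2? Yes
Intersection = {aa, aaa, ab, ba, bb}
|L1 ∩ L2| = 5

5


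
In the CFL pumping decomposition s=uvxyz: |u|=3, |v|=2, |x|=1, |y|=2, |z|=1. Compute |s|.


|s| = |u| + |v| + |x| + |y| + |z|
= 3 + 2 + 1 + 2 + 1
= 5 + 1 + 3
= 6 + 3
= 9

9


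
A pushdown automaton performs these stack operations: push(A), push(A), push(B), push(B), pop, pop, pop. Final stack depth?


Tracing stack operations:
  push(A) -> stack = [A], depth=1
  push(A) -> stack = [A,A], depth=2
  push(B) -> stack = [A,A,B], depth=3
  push(B) -> stack = [A,A,B,B], depth=4
  pop -> removed B, stack = [A,A,B], depth=3
  pop -> removed B, stack = [A,A], depth=2
  pop -> removed A, stack = [A], depth=1
Final depth = 1

1


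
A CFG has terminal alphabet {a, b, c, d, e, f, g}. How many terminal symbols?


Terminal symbols: a, b, c, d, e, f, g
Counting each: a (#1), b (#2), c (#3), d (#4), e (#5), f (#6), g (#7)
Total = 7

7


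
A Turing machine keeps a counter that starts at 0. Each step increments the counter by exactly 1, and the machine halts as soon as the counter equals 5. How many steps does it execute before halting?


Counter starts at 0. Counting sequence:
  Step 1: counter = 1
  Step 2: counter = 2
  Step 3: counter = 3
  Step 4: counter = 4
  Step 5: counter = 5
Counter reached 5 -> halt
Total steps = 5

5


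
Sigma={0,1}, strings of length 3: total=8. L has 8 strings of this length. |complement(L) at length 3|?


Alphabet: {0,1}
String length: 3
Total strings of length 3 = 2^3 = 8
Strings in L = 8
Complement = total - |L|
= 8 - 8
= 0

0


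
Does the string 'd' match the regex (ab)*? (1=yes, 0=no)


Pattern: (ab)*
String: 'd'
Pattern requires: zero or more repetitions of 'ab'
Length 1 is odd -> cannot be (ab)* -> no match
Result: 0

0


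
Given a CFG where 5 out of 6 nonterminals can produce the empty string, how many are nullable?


Nonterminals: {S, A, B, C, D, E}
A nonterminal is nullable if it can derive epsilon
Counting nullable nonterminals: 5
Total nullable = 5

5


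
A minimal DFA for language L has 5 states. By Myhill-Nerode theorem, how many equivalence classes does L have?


Myhill-Nerode theorem:
Number of equivalence classes = number of states in minimal DFA
Minimal DFA states = 5
Therefore equivalence classes = 5

5


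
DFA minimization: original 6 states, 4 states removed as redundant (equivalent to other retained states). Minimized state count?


Original DFA: 6 states
Redundant states removed: 4
Minimized states = original - removed
= 6 - 4
= 2

2


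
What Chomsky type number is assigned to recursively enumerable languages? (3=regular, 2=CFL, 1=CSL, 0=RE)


Chomsky hierarchy levels:
  Type 3: Regular (DFA/NFA/regex)
  Type 2: Context-free (PDA)
  Type 1: Context-sensitive
  Type 0: Recursively enumerable (TM)
'recursively enumerable' corresponds to Type 0

0


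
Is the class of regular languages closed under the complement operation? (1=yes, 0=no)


Regular languages are closed under:
- Union (DFA product construction)
- Intersection (DFA product construction)
- Complement (swap accept/reject states)
- Concatenation (NFA construction)
- Kleene star (NFA construction)
complement is in this list
Therefore: closed

1


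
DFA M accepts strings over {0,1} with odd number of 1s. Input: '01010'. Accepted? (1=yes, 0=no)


DFA has 2 states: q_even (start, accept=no) and q_odd
Processing string '01010' character by character:
  Position 0: read '0', 1-count=0 -> q_even (no change)
  Position 1: read '1', 1-count=1 -> q_odd
  Position 2: read '0', 1-count=1 -> q_odd (no change)
  Position 3: read '1', 1-count=2 -> q_even
  Position 4: read '0', 1-count=2 -> q_even (no change)
Final state: q_even, total 1s = 2 (even); the DFA requires an odd count -> reject

0


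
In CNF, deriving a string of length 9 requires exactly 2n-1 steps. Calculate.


Chomsky Normal Form derivation:
String length n = 9
Each step either:
  - Splits a nonterminal into two (n-1 such steps)
  - Converts a nonterminal to terminal (n such steps)
Total = (n-1) + n = 2n - 1
= 2(9) - 1
= 18 - 1
= 17

17


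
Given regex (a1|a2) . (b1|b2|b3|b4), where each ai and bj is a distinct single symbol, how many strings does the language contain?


First group: 2 alternatives
Second group: 4 alternatives
Concatenation: each choice from group 1 pairs with each from group 2
Total = 2 x 4 = 8

8


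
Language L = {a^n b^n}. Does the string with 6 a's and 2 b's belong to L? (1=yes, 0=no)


Language requires equal numbers of a's and b's
PDA pushes for each 'a', pops for each 'b'
Number of a's = 6
Number of b's = 2
6 != 2 -> Reject

0


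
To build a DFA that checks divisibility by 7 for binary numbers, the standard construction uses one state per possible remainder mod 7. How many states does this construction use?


Divisibility by 7 is tracked via the remainder mod 7: 0, 1, ..., 6
The construction assigns one state to each remainder
Number of remainders = 7

7


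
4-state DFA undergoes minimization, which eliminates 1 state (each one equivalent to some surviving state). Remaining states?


Original DFA: 4 states
Redundant states removed: 1
Minimized states = original - removed
= 4 - 1
= 3

3


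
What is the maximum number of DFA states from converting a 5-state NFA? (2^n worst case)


NFA has 5 states
Subset construction: each DFA state = subset of NFA states
Maximum subsets = 2^5
2^5 = 32

32


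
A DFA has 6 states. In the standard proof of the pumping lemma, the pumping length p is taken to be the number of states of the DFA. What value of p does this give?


Pumping lemma for regular languages (standard proof):
Take p = |Q|, the number of DFA states.
Any string of length >= |Q| passes through |Q|+1 states while reading its first |Q| symbols,
so by pigeonhole some state repeats, giving the loop that can be pumped.
Here |Q| = 6
Therefore the proof uses p = 6

6


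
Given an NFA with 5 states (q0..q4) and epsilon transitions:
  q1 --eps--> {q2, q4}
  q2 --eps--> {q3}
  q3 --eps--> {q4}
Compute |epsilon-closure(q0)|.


Starting from q0
Initialize closure = {q0}
q0 has no outgoing epsilon transitions -> nothing to add
Final closure: {q0}
Size = 1

1


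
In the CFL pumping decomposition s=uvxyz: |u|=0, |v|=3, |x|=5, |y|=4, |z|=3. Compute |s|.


|s| = |u| + |v| + |x| + |y| + |z|
= 0 + 3 + 5 + 4 + 3
= 3 + 5 + 7
= 8 + 7
= 15

15


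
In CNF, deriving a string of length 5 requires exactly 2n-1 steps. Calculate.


Chomsky Normal Form derivation:
String length n = 5
Each step either:
  - Splits a nonterminal into two (n-1 such steps)
  - Converts a nonterminal to terminal (n such steps)
Total = (n-1) + n = 2n - 1
= 2(5) - 1
= 10 - 1
= 9

9


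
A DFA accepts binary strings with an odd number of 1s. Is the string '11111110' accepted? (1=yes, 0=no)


DFA has 2 states: q_even (start, accept=no) and q_odd
Processing string '11111110' character by character:
  Position 0: read '1', 1-count=1 -> q_odd
  Position 1: read '1', 1-count=2 -> q_even
  Position 2: read '1', 1-count=3 -> q_odd
  Position 3: read '1', 1-count=4 -> q_even
  Position 4: read '1', 1-count=5 -> q_odd
  Position 5: read '1', 1-count=6 -> q_even
  Position 6: read '1', 1-count=7 -> q_odd
  Position 7: read '0', 1-count=7 -> q_odd (no change)
Final state: q_odd, total 1s = 7 (odd); the DFA requires an odd count -> accept

1


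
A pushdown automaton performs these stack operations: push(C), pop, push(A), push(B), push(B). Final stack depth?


Tracing stack operations:
  push(C) -> stack = [C], depth=1
  pop -> removed C, stack = [], depth=0
  push(A) -> stack = [A], depth=1
  push(B) -> stack = [A,B], depth=2
  push(B) -> stack = [A,B,B], depth=3
Final depth = 3

3


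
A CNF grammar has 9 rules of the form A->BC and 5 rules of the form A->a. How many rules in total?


CNF allows two rule forms:
  A -> BC (binary): 9 rules
  A -> a (terminal): 5 rules
Total = 9 + 5 = 14

14


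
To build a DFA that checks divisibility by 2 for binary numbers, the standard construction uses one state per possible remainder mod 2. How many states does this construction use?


Divisibility by 2 is tracked via the remainder mod 2: 0, 1, ..., 1
The construction assigns one state to each remainder
Number of remainders = 2

2


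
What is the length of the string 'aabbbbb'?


String: 'aabbbbb'
Counting characters:
  'a' appears 2 time(s)
  'b' appears 5 time(s)
Total length = 2 + 5 = 7

7


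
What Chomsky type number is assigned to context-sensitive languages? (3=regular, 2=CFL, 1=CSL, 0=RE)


Chomsky hierarchy levels:
  Type 3: Regular (DFA/NFA/regex)
  Type 2: Context-free (PDA)
  Type 1: Context-sensitive
  Type 0: Recursively enumerable (TM)
'context-sensitive' corresponds to Type 1

1


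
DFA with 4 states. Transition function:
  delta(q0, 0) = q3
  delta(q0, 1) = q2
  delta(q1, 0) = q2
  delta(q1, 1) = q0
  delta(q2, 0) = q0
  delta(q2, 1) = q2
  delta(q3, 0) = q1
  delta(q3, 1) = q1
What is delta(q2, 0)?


Looking up transition function:
delta(q2, 0) in the table
Row: q2, Column: 0
Result: q0

q0


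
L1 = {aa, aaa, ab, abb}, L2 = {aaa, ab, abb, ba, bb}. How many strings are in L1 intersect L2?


L1 = {aa, aaa, ab, abb}
L2 = {aaa, ab, abb, ba, bb}
Checking each string in L1 against L2:
  'aa': in L2? No
  'aaa': in L2? Yes
  'ab': in L2? Yes
  'abb': in L2? Yes
Intersection = {aaa, ab, abb}
|L1 ∩ L2| = 3

3


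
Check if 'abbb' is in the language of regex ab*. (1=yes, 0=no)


Pattern: ab*
String: 'abbb'
Pattern requires: exactly one 'a' followed by zero or more 'b's
First char is 'a' -> OK
Rest 'bbb': all b's? Yes
Result: 1

1


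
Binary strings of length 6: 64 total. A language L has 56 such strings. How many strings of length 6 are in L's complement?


Alphabet: {0,1}
String length: 6
Total strings of length 6 = 2^6 = 64
Strings in L = 56
Complement = total - |L|
= 64 - 56
= 8

8


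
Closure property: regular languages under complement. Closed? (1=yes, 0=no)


Regular languages are closed under:
- Union (DFA product construction)
- Intersection (DFA product construction)
- Complement (swap accept/reject states)
- Concatenation (NFA construction)
- Kleene star (NFA construction)
complement is in this list
Therefore: closed

1


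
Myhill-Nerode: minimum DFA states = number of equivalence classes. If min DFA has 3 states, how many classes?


Myhill-Nerode theorem:
Number of equivalence classes = number of states in minimal DFA
Minimal DFA states = 3
Therefore equivalence classes = 3

3


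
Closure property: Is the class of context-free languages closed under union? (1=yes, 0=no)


CFL closure properties:
  Closed under: union, concatenation, Kleene star
  NOT closed under: intersection, complement
Operation 'union' is in closed list -> Yes (closed)

1


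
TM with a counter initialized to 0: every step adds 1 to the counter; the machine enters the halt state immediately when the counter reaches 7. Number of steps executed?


Counter starts at 0. Counting sequence:
  Step 1: counter = 1
  Step 2: counter = 2
  Step 3: counter = 3
  Step 4: counter = 4
  Step 5: counter = 5
  Step 6: counter = 6
  Step 7: counter = 7
Counter reached 7 -> halt
Total steps = 7

7


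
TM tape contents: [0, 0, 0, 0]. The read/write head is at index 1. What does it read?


Tape: [0, 0, 0, 0]
Positions: 0 1 2 3
Values:    0 0 0 0
Head at position 1
tape[1] = 0

0


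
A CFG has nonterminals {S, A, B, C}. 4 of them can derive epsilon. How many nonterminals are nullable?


Nonterminals: {S, A, B, C}
A nonterminal is nullable if it can derive epsilon
Counting nullable nonterminals: 4
Total nullable = 4

4


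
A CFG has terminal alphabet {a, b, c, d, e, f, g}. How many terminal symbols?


Terminal symbols: a, b, c, d, e, f, g
Counting each: a (#1), b (#2), c (#3), d (#4), e (#5), f (#6), g (#7)
Total = 7

7


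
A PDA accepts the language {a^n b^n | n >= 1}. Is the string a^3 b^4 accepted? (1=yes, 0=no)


Language requires equal numbers of a's and b's
PDA pushes for each 'a', pops for each 'b'
Number of a's = 3
Number of b's = 4
3 != 4 -> Reject

0


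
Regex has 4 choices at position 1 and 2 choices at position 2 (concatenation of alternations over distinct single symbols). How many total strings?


First group: 4 alternatives
Second group: 2 alternatives
Concatenation: each choice from group 1 pairs with each from group 2
Total = 4 x 2 = 8

8


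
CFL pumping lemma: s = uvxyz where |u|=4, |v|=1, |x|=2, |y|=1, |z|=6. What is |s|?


|s| = |u| + |v| + |x| + |y| + |z|
= 4 + 1 + 2 + 1 + 6
= 5 + 2 + 7
= 7 + 7
= 14

14


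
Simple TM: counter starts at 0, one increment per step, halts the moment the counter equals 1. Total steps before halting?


Counter starts at 0. Counting sequence:
  Step 1: counter = 1
Counter reached 1 -> halt
Total steps = 1

1


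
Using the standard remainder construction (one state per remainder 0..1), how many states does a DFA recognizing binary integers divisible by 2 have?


Divisibility by 2 is tracked via the remainder mod 2: 0, 1, ..., 1
The construction assigns one state to each remainder
Number of remainders = 2

2


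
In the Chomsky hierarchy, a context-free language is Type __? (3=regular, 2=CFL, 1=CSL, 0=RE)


Chomsky hierarchy levels:
  Type 3: Regular (DFA/NFA/regex)
  Type 2: Context-free (PDA)
  Type 1: Context-sensitive
  Type 0: Recursively enumerable (TM)
'context-free' corresponds to Type 2

2


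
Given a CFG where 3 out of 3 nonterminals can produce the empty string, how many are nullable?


Nonterminals: {S, A, B}
A nonterminal is nullable if it can derive epsilon
Counting nullable nonterminals: 3
Total nullable = 3

3


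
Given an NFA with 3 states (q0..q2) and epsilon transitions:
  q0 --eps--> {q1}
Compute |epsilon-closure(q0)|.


Starting from q0
Initialize closure = {q0}
Follow epsilon from q0 -> add q1
Final closure: {q0, q1}
Size = 2

2


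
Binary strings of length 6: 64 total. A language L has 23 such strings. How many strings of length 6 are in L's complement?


Alphabet: {0,1}
String length: 6
Total strings of length 6 = 2^6 = 64
Strings in L = 23
Complement = total - |L|
= 64 - 23
= 41

41


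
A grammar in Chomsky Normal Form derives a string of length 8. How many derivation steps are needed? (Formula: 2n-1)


Chomsky Normal Form derivation:
String length n = 8
Each step either:
  - Splits a nonterminal into two (n-1 such steps)
  - Converts a nonterminal to terminal (n such steps)
Total = (n-1) + n = 2n - 1
= 2(8) - 1
= 16 - 1
= 15

15


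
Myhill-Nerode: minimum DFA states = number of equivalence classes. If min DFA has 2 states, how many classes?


Myhill-Nerode theorem:
Number of equivalence classes = number of states in minimal DFA
Minimal DFA states = 2
Therefore equivalence classes = 2

2


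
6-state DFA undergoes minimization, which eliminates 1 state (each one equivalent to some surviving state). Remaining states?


Original DFA: 6 states
Redundant states removed: 1
Minimized states = original - removed
= 6 - 1
= 5

5


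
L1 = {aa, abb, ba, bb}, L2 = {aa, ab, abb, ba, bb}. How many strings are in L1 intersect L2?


L1 = {aa, abb, ba, bb}
L2 = {aa, ab, abb, ba, bb}
Checking each string in L1 against L2:
  'aa': in L2? Yes
  'abb': in L2? Yes
  'ba': in L2? Yes
  'bb': in L2? Yes
Intersection = {aa, abb, ba, bb}
|L1 ∩ L2| = 4

4


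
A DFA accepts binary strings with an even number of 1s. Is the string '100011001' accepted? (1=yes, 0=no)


DFA has 2 states: q_even (start, accept=yes) and q_odd
Processing string '100011001' character by character:
  Position 0: read '1', 1-count=1 -> q_odd
  Position 1: read '0', 1-count=1 -> q_odd (no change)
  Position 2: read '0', 1-count=1 -> q_odd (no change)
  Position 3: read '0', 1-count=1 -> q_odd (no change)
  Position 4: read '1', 1-count=2 -> q_even
  Position 5: read '1', 1-count=3 -> q_odd
  Position 6: read '0', 1-count=3 -> q_odd (no change)
  Position 7: read '0', 1-count=3 -> q_odd (no change)
  Position 8: read '1', 1-count=4 -> q_even
Final state: q_even, total 1s = 4 (even); the DFA requires an even count -> accept

1


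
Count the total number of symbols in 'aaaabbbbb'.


String: 'aaaabbbbb'
Counting characters:
  'a' appears 4 time(s)
  'b' appears 5 time(s)
Total length = 4 + 5 = 9

9


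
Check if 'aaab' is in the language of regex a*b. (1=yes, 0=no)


Pattern: a*b
String: 'aaab'
Pattern requires: zero or more 'a's followed by exactly one 'b'
Found 3 leading 'a's
Remaining: 'b'
Remaining is exactly 'b' -> match
Result: 1

1


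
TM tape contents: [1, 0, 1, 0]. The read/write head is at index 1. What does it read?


Tape: [1, 0, 1, 0]
Positions: 0 1 2 3
Values:    1 0 1 0
Head at position 1
tape[1] = 0

0


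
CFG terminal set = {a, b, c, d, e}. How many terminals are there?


Terminal symbols: a, b, c, d, e
Counting each: a (#1), b (#2), c (#3), d (#4), e (#5)
Total = 5

5


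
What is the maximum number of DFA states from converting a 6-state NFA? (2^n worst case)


NFA has 6 states
Subset construction: each DFA state = subset of NFA states
Maximum subsets = 2^6
2^6 = 64

64


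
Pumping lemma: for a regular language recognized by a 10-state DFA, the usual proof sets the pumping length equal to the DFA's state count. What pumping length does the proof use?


Pumping lemma for regular languages (standard proof):
Take p = |Q|, the number of DFA states.
Any string of length >= |Q| passes through |Q|+1 states while reading its first |Q| symbols,
so by pigeonhole some state repeats, giving the loop that can be pumped.
Here |Q| = 10
Therefore the proof uses p = 10

10


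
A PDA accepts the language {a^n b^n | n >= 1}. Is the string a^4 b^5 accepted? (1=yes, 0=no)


Language requires equal numbers of a's and b's
PDA pushes for each 'a', pops for each 'b'
Number of a's = 4
Number of b's = 5
4 != 5 -> Reject

0


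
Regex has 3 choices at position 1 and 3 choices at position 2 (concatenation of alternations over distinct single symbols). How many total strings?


First group: 3 alternatives
Second group: 3 alternatives
Concatenation: each choice from group 1 pairs with each from group 2
Total = 3 x 3 = 9

9


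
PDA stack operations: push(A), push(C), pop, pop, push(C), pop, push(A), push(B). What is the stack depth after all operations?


Tracing stack operations:
  push(A) -> stack = [A], depth=1
  push(C) -> stack = [A,C], depth=2
  pop -> removed C, stack = [A], depth=1
  pop -> removed A, stack = [], depth=0
  push(C) -> stack = [C], depth=1
  pop -> removed C, stack = [], depth=0
  push(A) -> stack = [A], depth=1
  push(B) -> stack = [A,B], depth=2
Final depth = 2

2


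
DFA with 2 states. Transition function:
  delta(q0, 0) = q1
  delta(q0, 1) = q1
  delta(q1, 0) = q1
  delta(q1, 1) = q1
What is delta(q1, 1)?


Looking up transition function:
delta(q1, 1) in the table
Row: q1, Column: 1
Result: q1

q1


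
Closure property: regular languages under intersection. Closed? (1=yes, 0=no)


Regular languages are closed under:
- Union (DFA product construction)
- Intersection (DFA product construction)
- Complement (swap accept/reject states)
- Concatenation (NFA construction)
- Kleene star (NFA construction)
intersection is in this list
Therefore: closed

1


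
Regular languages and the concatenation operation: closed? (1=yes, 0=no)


Regular languages are closed under all standard operations:
- Union: Yes (product construction)
- Intersection: Yes (product construction)
- Complement: Yes (swap accept/reject)
- Concatenation: Yes (NFA construction)
Operation: concatenation -> Closed

1


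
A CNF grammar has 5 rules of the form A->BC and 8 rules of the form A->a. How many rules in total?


CNF allows two rule forms:
  A -> BC (binary): 5 rules
  A -> a (terminal): 8 rules
Total = 5 + 8 = 13

13


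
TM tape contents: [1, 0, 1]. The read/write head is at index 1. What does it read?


Tape: [1, 0, 1]
Positions: 0 1 2
Values:    1 0 1
Head at position 1
tape[1] = 0

0


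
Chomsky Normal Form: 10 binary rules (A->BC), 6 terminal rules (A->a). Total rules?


CNF allows two rule forms:
  A -> BC (binary): 10 rules
  A -> a (terminal): 6 rules
Total = 10 + 6 = 16

16


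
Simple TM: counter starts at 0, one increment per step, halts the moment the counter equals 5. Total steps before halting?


Counter starts at 0. Counting sequence:
  Step 1: counter = 1
  Step 2: counter = 2
  Step 3: counter = 3
  Step 4: counter = 4
  Step 5: counter = 5
Counter reached 5 -> halt
Total steps = 5

5


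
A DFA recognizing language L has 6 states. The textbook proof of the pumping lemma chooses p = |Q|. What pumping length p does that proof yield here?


Pumping lemma for regular languages (standard proof):
Take p = |Q|, the number of DFA states.
Any string of length >= |Q| passes through |Q|+1 states while reading its first |Q| symbols,
so by pigeonhole some state repeats, giving the loop that can be pumped.
Here |Q| = 6
Therefore the proof uses p = 6

6


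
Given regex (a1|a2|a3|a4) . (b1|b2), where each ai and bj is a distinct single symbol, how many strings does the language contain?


First group: 4 alternatives
Second group: 2 alternatives
Concatenation: each choice from group 1 pairs with each from group 2
Total = 4 x 2 = 8

8


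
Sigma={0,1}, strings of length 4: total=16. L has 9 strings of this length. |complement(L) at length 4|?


Alphabet: {0,1}
String length: 4
Total strings of length 4 = 2^4 = 16
Strings in L = 9
Complement = total - |L|
= 16 - 9
= 7

7


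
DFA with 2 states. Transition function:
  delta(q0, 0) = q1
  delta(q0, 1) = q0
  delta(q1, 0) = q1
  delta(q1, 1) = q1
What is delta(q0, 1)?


Looking up transition function:
delta(q0, 1) in the table
Row: q0, Column: 1
Result: q0

q0


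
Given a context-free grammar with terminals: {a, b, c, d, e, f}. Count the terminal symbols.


Terminal symbols: a, b, c, d, e, f
Counting each: a (#1), b (#2), c (#3), d (#4), e (#5), f (#6)
Total = 6

6


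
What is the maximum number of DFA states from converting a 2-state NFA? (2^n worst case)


NFA has 2 states
Subset construction: each DFA state = subset of NFA states
Maximum subsets = 2^2
2^2 = 4

4
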